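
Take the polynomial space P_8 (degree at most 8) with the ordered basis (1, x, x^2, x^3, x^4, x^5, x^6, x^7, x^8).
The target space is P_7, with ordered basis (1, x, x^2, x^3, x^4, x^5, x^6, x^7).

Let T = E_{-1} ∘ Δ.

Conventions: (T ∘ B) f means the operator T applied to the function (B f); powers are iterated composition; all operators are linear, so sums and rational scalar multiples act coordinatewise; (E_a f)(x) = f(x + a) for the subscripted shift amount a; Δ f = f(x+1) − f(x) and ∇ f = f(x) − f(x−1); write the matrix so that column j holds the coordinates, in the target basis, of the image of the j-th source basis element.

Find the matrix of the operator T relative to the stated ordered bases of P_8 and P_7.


the matrix is [[0, 1, -1, 1, -1, 1, -1, 1, -1]; [0, 0, 2, -3, 4, -5, 6, -7, 8]; [0, 0, 0, 3, -6, 10, -15, 21, -28]; [0, 0, 0, 0, 4, -10, 20, -35, 56]; [0, 0, 0, 0, 0, 5, -15, 35, -70]; [0, 0, 0, 0, 0, 0, 6, -21, 56]; [0, 0, 0, 0, 0, 0, 0, 7, -28]; [0, 0, 0, 0, 0, 0, 0, 0, 8]] (rows listed top to bottom)

image of 1: 0
image of x: 1
image of x^2: 2x - 1
image of x^3: 3x^2 - 3x + 1
image of x^4: 4x^3 - 6x^2 + 4x - 1
image of x^5: 5x^4 - 10x^3 + 10x^2 - 5x + 1
image of x^6: 6x^5 - 15x^4 + 20x^3 - 15x^2 + 6x - 1
image of x^7: 7x^6 - 21x^5 + 35x^4 - 35x^3 + 21x^2 - 7x + 1
image of x^8: 8x^7 - 28x^6 + 56x^5 - 70x^4 + 56x^3 - 28x^2 + 8x - 1
each image's coordinates form column j of the matrix


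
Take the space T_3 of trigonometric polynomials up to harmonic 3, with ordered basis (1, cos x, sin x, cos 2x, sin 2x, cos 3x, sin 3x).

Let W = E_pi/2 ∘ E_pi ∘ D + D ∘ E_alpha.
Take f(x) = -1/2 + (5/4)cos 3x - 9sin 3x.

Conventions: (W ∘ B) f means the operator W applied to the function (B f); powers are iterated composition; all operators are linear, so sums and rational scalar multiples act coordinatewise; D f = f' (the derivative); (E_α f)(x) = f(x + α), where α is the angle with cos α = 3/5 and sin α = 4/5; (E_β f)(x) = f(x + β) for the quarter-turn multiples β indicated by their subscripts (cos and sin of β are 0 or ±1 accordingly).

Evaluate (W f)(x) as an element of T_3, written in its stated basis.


D f = -27cos 3x - (15/4)sin 3x
E_pi D f = 27cos 3x + (15/4)sin 3x
E_pi/2 E_pi D f = -(15/4)cos 3x + 27sin 3x
E_alpha f = -1/2 - (2169/500)cos 3x + (998/125)sin 3x
D E_alpha f = (2994/125)cos 3x + (6507/500)sin 3x
(E_pi/2 ∘ E_pi ∘ D + D ∘ E_alpha) f = (10101/500)cos 3x + (20007/500)sin 3x

g(x) = (10101/500)cos 3x + (20007/500)sin 3x


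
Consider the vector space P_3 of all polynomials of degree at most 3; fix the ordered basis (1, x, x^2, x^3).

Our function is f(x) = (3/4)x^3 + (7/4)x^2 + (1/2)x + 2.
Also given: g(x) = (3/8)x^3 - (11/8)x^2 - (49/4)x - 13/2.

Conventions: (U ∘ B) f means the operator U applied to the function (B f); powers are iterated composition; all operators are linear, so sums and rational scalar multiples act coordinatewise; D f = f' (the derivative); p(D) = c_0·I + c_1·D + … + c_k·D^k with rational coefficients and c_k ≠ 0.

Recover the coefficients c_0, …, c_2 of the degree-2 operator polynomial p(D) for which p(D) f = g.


p(D) = (1/2)·I − D − 2·D^2, i.e. c_0 = 1/2, c_1 = -1, c_2 = -2

D^0 f = (3/4)x^3 + (7/4)x^2 + (1/2)x + 2
D^1 f = (9/4)x^2 + (7/2)x + 1/2
D^2 f = (9/2)x + 7/2
matching coefficients of g against c_0 f + c_1 Df + … from the top degree down determines the c_i
solution: c_0 = 1/2, c_1 = -1, c_2 = -2


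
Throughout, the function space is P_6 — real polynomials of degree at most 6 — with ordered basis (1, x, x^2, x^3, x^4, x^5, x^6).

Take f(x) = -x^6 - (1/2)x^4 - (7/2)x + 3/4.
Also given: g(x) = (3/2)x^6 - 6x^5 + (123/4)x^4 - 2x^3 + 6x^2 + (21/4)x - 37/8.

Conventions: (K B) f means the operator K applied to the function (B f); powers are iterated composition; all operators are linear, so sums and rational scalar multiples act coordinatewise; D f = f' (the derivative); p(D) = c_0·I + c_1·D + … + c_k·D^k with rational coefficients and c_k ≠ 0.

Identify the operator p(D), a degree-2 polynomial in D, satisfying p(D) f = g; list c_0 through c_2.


D^0 f = -x^6 - (1/2)x^4 - (7/2)x + 3/4
D^1 f = -6x^5 - 2x^3 - 7/2
D^2 f = -30x^4 - 6x^2
matching coefficients of g against c_0 f + c_1 Df + … from the top degree down determines the c_i
solution: c_0 = -3/2, c_1 = 1, c_2 = -1

c_0 = -3/2, c_1 = 1, c_2 = -1


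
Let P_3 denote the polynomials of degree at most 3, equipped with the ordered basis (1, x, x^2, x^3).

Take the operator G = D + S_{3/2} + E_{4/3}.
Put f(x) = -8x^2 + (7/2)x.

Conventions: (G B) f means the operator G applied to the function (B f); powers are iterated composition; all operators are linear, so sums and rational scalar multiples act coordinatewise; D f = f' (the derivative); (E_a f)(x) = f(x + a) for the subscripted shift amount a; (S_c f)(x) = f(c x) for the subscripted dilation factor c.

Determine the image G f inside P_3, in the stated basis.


the image equals g(x) = -26x^2 - (343/12)x - 109/18

D f = -16x + 7/2
S_{3/2} f = -18x^2 + (21/4)x
E_{4/3} f = -8x^2 - (107/6)x - 86/9
(D + S_{3/2} + E_{4/3}) f = -26x^2 - (343/12)x - 109/18


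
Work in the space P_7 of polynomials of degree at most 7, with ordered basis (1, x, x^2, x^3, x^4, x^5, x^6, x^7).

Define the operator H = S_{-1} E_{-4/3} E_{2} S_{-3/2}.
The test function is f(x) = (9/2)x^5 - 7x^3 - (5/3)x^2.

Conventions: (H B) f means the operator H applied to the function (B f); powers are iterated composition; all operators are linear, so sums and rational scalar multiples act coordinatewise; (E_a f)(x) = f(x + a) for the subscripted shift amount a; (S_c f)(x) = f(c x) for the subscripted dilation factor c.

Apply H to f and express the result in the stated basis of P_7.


S_{-3/2} f = -(2187/64)x^5 + (189/8)x^3 - (15/4)x^2
E_{2} S_{-3/2} f = -(2187/64)x^5 - (10935/32)x^4 - (5373/4)x^3 - (10383/4)x^2 - (9861/4)x - 1839/2
E_{-4/3} E_{2} S_{-3/2} f = -(2187/64)x^5 - (3645/32)x^4 - (513/4)x^3 - (231/4)x^2 - (29/4)x + 5/6
S_{-1} E_{-4/3} E_{2} S_{-3/2} f = (2187/64)x^5 - (3645/32)x^4 + (513/4)x^3 - (231/4)x^2 + (29/4)x + 5/6

g(x) = (2187/64)x^5 - (3645/32)x^4 + (513/4)x^3 - (231/4)x^2 + (29/4)x + 5/6


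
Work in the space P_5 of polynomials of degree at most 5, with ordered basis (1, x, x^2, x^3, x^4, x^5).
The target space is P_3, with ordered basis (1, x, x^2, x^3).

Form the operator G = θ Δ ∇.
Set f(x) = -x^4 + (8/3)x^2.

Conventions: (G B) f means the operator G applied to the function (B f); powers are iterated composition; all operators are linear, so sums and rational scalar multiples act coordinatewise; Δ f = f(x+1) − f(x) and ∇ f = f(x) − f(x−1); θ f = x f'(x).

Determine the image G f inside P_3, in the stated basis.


∇ f = -4x^3 + 6x^2 + (4/3)x - 5/3
Δ ∇ f = -12x^2 + 10/3
θ Δ ∇ f = -24x^2

the result is g(x) = -24x^2


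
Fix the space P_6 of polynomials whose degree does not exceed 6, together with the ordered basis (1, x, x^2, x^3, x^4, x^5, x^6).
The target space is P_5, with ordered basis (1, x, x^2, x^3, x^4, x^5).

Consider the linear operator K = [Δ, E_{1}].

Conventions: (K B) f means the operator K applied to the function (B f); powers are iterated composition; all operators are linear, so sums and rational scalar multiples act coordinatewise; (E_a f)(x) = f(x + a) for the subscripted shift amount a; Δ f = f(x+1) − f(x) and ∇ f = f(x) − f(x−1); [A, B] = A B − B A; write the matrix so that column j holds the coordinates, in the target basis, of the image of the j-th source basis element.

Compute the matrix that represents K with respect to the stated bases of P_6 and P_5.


image of 1: 0
image of x: 0
image of x^2: 0
image of x^3: 0
image of x^4: 0
image of x^5: 0
image of x^6: 0
each image's coordinates form column j of the matrix

the matrix is [[0, 0, 0, 0, 0, 0, 0]; [0, 0, 0, 0, 0, 0, 0]; [0, 0, 0, 0, 0, 0, 0]; [0, 0, 0, 0, 0, 0, 0]; [0, 0, 0, 0, 0, 0, 0]; [0, 0, 0, 0, 0, 0, 0]] (rows listed top to bottom)


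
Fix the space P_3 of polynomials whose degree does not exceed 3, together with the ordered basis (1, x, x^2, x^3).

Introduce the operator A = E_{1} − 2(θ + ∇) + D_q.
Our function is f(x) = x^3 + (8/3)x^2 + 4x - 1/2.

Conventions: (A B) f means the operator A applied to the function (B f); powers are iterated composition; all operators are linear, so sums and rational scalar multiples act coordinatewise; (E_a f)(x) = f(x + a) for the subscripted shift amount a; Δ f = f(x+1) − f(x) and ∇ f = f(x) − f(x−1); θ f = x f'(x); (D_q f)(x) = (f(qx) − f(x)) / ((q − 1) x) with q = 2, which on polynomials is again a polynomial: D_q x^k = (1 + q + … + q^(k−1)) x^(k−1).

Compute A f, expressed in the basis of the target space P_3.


E_{1} f = x^3 + (17/3)x^2 + (37/3)x + 43/6
θ f = 3x^3 + (16/3)x^2 + 4x
∇ f = 3x^2 + (7/3)x + 7/3
(θ + ∇) f = 3x^3 + (25/3)x^2 + (19/3)x + 7/3
(-2(θ + ∇)) f = -6x^3 - (50/3)x^2 - (38/3)x - 14/3
D_q f = 7x^2 + 8x + 4
(E_{1} − 2(θ + ∇) + D_q) f = -5x^3 - 4x^2 + (23/3)x + 13/2

the result is g(x) = -5x^3 - 4x^2 + (23/3)x + 13/2


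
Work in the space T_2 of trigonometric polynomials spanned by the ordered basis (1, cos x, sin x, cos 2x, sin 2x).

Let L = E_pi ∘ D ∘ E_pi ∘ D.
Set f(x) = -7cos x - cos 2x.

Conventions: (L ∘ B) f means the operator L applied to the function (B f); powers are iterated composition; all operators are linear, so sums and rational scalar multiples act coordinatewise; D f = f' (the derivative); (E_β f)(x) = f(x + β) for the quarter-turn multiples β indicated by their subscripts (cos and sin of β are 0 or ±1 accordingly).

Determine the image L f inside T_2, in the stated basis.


the image equals g(x) = 7cos x + 4cos 2x

D f = 7sin x + 2sin 2x
E_pi D f = -7sin x + 2sin 2x
D E_pi D f = -7cos x + 4cos 2x
E_pi D E_pi D f = 7cos x + 4cos 2x


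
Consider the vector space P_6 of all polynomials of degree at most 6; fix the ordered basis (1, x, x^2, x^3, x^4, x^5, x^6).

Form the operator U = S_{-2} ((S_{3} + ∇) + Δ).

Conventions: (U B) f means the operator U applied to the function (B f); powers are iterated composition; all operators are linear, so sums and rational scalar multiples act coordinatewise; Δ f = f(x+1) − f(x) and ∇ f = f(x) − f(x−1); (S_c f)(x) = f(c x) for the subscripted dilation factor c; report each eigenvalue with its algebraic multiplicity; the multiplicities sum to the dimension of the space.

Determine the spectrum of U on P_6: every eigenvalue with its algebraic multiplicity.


image of 1: 1
image of x: -6x + 2
image of x^2: 36x^2 - 8x
image of x^3: -216x^3 + 24x^2 + 2
image of x^4: 1296x^4 - 64x^3 - 16x
image of x^5: -7776x^5 + 160x^4 + 80x^2 + 2
image of x^6: 46656x^6 - 384x^5 - 320x^3 - 24x
the matrix is upper triangular; its diagonal is (1, -6, 36, -216, 1296, -7776, 46656)
for a triangular matrix the eigenvalues are the diagonal entries, with algebraic multiplicity their repetition count

λ = -7776 (multiplicity 1), λ = -216 (multiplicity 1), λ = -6 (multiplicity 1), λ = 1 (multiplicity 1), λ = 36 (multiplicity 1), λ = 1296 (multiplicity 1), λ = 46656 (multiplicity 1)


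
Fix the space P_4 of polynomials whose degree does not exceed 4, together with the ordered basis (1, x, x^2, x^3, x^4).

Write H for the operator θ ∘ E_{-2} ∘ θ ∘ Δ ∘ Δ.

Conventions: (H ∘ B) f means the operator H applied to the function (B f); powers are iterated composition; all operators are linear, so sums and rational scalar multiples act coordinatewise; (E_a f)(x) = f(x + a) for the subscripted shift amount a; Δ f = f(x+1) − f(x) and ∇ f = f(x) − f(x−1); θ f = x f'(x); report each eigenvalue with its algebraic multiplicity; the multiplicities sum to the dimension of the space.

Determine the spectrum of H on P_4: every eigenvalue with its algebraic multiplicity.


λ = 0 (multiplicity 5)

image of 1: 0
image of x: 0
image of x^2: 0
image of x^3: 6x
image of x^4: 48x^2 - 72x
the matrix is upper triangular; its diagonal is (0, 0, 0, 0, 0)
for a triangular matrix the eigenvalues are the diagonal entries, with algebraic multiplicity their repetition count


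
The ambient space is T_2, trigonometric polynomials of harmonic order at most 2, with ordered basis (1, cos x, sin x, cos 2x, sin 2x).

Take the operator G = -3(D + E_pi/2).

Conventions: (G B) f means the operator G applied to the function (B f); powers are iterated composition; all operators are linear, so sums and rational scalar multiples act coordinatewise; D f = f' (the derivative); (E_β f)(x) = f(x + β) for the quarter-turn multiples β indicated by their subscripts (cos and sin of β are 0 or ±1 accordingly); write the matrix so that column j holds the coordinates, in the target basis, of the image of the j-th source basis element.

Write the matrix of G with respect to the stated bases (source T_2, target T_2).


the matrix is [[-3, 0, 0, 0, 0]; [0, 0, -6, 0, 0]; [0, 6, 0, 0, 0]; [0, 0, 0, 3, -6]; [0, 0, 0, 6, 3]] (rows listed top to bottom)

image of 1: -3
image of cos x: 6sin x
image of sin x: -6cos x
image of cos 2x: 3cos 2x + 6sin 2x
image of sin 2x: -6cos 2x + 3sin 2x
each image's coordinates form column j of the matrix


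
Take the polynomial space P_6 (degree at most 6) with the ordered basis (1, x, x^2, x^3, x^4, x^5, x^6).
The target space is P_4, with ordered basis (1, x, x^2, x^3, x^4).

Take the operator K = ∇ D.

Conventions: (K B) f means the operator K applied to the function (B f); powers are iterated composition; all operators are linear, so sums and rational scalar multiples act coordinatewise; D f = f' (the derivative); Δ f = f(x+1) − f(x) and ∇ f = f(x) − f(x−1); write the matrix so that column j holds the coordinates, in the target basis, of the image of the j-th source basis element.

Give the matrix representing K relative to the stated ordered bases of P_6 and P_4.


image of 1: 0
image of x: 0
image of x^2: 2
image of x^3: 6x - 3
image of x^4: 12x^2 - 12x + 4
image of x^5: 20x^3 - 30x^2 + 20x - 5
image of x^6: 30x^4 - 60x^3 + 60x^2 - 30x + 6
each image's coordinates form column j of the matrix

the matrix is [[0, 0, 2, -3, 4, -5, 6]; [0, 0, 0, 6, -12, 20, -30]; [0, 0, 0, 0, 12, -30, 60]; [0, 0, 0, 0, 0, 20, -60]; [0, 0, 0, 0, 0, 0, 30]] (rows listed top to bottom)


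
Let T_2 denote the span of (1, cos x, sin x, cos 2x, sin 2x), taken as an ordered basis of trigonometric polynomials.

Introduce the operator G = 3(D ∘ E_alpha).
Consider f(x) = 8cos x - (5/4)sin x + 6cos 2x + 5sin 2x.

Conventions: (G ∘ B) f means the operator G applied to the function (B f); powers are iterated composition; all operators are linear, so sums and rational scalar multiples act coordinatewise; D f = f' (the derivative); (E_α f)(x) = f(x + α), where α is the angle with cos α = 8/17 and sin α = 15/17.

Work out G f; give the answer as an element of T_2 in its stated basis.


g(x) = -(390/17)cos x - (543/68)sin x - (13470/289)cos 2x - (1404/289)sin 2x

E_alpha f = (181/68)cos x - (130/17)sin x + (234/289)cos 2x - (2245/289)sin 2x
D E_alpha f = -(130/17)cos x - (181/68)sin x - (4490/289)cos 2x - (468/289)sin 2x
(3(D ∘ E_alpha)) f = -(390/17)cos x - (543/68)sin x - (13470/289)cos 2x - (1404/289)sin 2x


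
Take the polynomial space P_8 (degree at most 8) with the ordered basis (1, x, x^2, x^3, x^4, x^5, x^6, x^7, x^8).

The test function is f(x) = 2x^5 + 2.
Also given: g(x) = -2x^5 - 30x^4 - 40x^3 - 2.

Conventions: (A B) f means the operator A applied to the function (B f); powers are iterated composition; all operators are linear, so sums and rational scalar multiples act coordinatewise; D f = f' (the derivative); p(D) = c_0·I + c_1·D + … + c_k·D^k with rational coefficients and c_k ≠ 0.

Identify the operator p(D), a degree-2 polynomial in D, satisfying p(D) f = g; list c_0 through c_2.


c_0 = -1, c_1 = -3, c_2 = -1

D^0 f = 2x^5 + 2
D^1 f = 10x^4
D^2 f = 40x^3
matching coefficients of g against c_0 f + c_1 Df + … from the top degree down determines the c_i
solution: c_0 = -1, c_1 = -3, c_2 = -1


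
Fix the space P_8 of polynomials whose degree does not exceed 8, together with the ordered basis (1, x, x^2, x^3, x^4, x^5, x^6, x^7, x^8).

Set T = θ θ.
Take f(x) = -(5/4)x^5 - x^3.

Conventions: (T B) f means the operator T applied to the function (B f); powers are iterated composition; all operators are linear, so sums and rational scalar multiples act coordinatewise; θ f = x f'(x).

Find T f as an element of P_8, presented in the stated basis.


the image equals g(x) = -(125/4)x^5 - 9x^3

θ f = -(25/4)x^5 - 3x^3
θ θ f = -(125/4)x^5 - 9x^3


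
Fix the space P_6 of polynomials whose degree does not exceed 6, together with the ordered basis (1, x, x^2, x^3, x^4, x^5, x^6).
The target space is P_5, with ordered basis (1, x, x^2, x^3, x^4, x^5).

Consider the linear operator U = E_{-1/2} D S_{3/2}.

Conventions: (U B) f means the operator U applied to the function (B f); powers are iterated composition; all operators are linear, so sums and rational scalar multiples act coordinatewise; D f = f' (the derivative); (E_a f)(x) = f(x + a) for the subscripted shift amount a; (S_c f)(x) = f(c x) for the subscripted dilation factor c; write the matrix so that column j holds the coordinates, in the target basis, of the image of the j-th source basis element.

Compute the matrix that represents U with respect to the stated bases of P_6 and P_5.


the matrix is [[0, 3/2, -9/4, 81/32, -81/32, 1215/512, -2187/1024]; [0, 0, 9/2, -81/8, 243/16, -1215/64, 10935/512]; [0, 0, 0, 81/8, -243/8, 3645/64, -10935/128]; [0, 0, 0, 0, 81/4, -1215/16, 10935/64]; [0, 0, 0, 0, 0, 1215/32, -10935/64]; [0, 0, 0, 0, 0, 0, 2187/32]] (rows listed top to bottom)

image of 1: 0
image of x: 3/2
image of x^2: (9/2)x - 9/4
image of x^3: (81/8)x^2 - (81/8)x + 81/32
image of x^4: (81/4)x^3 - (243/8)x^2 + (243/16)x - 81/32
image of x^5: (1215/32)x^4 - (1215/16)x^3 + (3645/64)x^2 - (1215/64)x + 1215/512
image of x^6: (2187/32)x^5 - (10935/64)x^4 + (10935/64)x^3 - (10935/128)x^2 + (10935/512)x - 2187/1024
each image's coordinates form column j of the matrix


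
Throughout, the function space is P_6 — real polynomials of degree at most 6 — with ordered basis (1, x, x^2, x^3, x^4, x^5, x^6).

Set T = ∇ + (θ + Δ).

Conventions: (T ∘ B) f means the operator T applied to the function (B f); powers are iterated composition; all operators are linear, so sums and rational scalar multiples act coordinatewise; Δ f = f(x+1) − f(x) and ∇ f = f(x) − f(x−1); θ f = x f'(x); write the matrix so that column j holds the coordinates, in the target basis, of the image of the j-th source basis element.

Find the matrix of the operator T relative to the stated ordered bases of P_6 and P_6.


image of 1: 0
image of x: x + 2
image of x^2: 2x^2 + 4x
image of x^3: 3x^3 + 6x^2 + 2
image of x^4: 4x^4 + 8x^3 + 8x
image of x^5: 5x^5 + 10x^4 + 20x^2 + 2
image of x^6: 6x^6 + 12x^5 + 40x^3 + 12x
each image's coordinates form column j of the matrix

the matrix is [[0, 2, 0, 2, 0, 2, 0]; [0, 1, 4, 0, 8, 0, 12]; [0, 0, 2, 6, 0, 20, 0]; [0, 0, 0, 3, 8, 0, 40]; [0, 0, 0, 0, 4, 10, 0]; [0, 0, 0, 0, 0, 5, 12]; [0, 0, 0, 0, 0, 0, 6]] (rows listed top to bottom)


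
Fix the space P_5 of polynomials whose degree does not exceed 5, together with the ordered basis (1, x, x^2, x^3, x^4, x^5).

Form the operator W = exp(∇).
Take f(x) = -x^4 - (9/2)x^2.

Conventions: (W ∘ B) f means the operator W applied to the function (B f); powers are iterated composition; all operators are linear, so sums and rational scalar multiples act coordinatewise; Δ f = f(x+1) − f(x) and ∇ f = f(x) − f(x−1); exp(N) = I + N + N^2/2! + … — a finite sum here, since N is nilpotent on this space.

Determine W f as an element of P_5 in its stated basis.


order-1 term: -4x^3 + 6x^2 - 13x + 11/2
order-2 term: -6x^2 + 12x - 23/2
order-3 term: -4x + 6
order-4 term: -1
the series for exp(∇) f terminates at order 4
exp(∇) f = -x^4 - 4x^3 - (9/2)x^2 - 5x - 1

the image equals g(x) = -x^4 - 4x^3 - (9/2)x^2 - 5x - 1


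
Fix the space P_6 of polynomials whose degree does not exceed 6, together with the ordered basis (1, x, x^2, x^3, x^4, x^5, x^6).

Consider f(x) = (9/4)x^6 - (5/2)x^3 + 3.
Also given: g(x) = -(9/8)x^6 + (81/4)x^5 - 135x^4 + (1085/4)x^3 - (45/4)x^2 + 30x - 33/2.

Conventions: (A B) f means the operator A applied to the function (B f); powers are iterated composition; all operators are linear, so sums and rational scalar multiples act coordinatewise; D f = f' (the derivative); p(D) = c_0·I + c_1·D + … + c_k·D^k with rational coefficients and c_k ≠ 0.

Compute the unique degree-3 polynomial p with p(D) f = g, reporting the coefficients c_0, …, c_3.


D^0 f = (9/4)x^6 - (5/2)x^3 + 3
D^1 f = (27/2)x^5 - (15/2)x^2
D^2 f = (135/2)x^4 - 15x
D^3 f = 270x^3 - 15
matching coefficients of g against c_0 f + c_1 Df + … from the top degree down determines the c_i
solution: c_0 = -1/2, c_1 = 3/2, c_2 = -2, c_3 = 1

p(D) = -(1/2)·I + (3/2)·D − 2·D^2 + D^3, i.e. c_0 = -1/2, c_1 = 3/2, c_2 = -2, c_3 = 1


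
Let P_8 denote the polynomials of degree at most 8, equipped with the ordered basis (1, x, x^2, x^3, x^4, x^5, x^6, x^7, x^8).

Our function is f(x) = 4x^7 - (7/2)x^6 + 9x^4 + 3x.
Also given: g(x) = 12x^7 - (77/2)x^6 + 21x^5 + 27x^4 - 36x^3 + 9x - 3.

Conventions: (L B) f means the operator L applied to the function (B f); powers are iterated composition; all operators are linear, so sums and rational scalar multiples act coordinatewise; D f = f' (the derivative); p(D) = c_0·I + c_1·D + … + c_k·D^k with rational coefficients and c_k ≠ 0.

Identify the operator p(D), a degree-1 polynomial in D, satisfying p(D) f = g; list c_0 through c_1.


c_0 = 3, c_1 = -1

D^0 f = 4x^7 - (7/2)x^6 + 9x^4 + 3x
D^1 f = 28x^6 - 21x^5 + 36x^3 + 3
matching coefficients of g against c_0 f + c_1 Df + … from the top degree down determines the c_i
solution: c_0 = 3, c_1 = -1


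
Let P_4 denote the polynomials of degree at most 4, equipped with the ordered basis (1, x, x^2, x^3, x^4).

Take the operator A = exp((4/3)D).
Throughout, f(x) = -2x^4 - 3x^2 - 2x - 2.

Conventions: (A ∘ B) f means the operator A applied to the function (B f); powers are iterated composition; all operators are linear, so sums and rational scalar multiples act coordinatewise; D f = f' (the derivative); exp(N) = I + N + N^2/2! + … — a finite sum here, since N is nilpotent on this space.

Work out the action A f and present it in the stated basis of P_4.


g(x) = -2x^4 - (32/3)x^3 - (73/3)x^2 - (782/27)x - 1322/81

order-1 term: -(32/3)x^3 - 8x - 8/3
order-2 term: -(64/3)x^2 - 16/3
order-3 term: -(512/27)x
order-4 term: -512/81
the series for exp((4/3)D) f terminates at order 4
exp((4/3)D) f = -2x^4 - (32/3)x^3 - (73/3)x^2 - (782/27)x - 1322/81


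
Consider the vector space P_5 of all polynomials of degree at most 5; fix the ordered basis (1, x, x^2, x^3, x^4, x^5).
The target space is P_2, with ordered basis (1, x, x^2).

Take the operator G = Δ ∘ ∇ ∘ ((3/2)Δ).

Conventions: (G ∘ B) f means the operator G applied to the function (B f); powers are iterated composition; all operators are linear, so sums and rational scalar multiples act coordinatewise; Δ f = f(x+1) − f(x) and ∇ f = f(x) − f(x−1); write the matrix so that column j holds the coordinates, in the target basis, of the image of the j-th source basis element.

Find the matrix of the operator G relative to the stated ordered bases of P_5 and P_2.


the matrix is [[0, 0, 0, 9, 18, 45]; [0, 0, 0, 0, 36, 90]; [0, 0, 0, 0, 0, 90]] (rows listed top to bottom)

image of 1: 0
image of x: 0
image of x^2: 0
image of x^3: 9
image of x^4: 36x + 18
image of x^5: 90x^2 + 90x + 45
each image's coordinates form column j of the matrix


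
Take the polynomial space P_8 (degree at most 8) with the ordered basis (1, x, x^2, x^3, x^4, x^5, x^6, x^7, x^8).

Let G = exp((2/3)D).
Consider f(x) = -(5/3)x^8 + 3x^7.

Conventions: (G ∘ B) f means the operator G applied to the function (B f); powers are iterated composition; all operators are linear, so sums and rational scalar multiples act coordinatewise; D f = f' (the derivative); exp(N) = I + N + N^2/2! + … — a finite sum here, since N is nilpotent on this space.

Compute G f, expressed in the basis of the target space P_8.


order-1 term: -(80/9)x^7 + 14x^6
order-2 term: -(560/27)x^6 + 28x^5
order-3 term: -(2240/81)x^5 + (280/9)x^4
order-4 term: -(5600/243)x^4 + (560/27)x^3
order-5 term: -(8960/729)x^3 + (224/27)x^2
order-6 term: -(8960/2187)x^2 + (448/243)x
order-7 term: -(5120/6561)x + 128/729
order-8 term: -1280/19683
the series for exp((2/3)D) f terminates at order 8
exp((2/3)D) f = -(5/3)x^8 - (53/9)x^7 - (182/27)x^6 + (28/81)x^5 + (1960/243)x^4 + (6160/729)x^3 + (9184/2187)x^2 + (6976/6561)x + 2176/19683

the result is g(x) = -(5/3)x^8 - (53/9)x^7 - (182/27)x^6 + (28/81)x^5 + (1960/243)x^4 + (6160/729)x^3 + (9184/2187)x^2 + (6976/6561)x + 2176/19683


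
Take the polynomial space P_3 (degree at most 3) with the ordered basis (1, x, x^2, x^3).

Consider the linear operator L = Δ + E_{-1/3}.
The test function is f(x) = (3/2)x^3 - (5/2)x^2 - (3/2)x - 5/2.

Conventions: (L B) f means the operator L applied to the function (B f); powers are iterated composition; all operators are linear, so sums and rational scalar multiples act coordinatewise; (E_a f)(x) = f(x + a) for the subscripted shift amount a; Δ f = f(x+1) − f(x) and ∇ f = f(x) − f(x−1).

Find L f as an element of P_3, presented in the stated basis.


the result is g(x) = (3/2)x^3 + (1/2)x^2 + (1/6)x - 29/6

Δ f = (9/2)x^2 - (1/2)x - 5/2
E_{-1/3} f = (3/2)x^3 - 4x^2 + (2/3)x - 7/3
(Δ + E_{-1/3}) f = (3/2)x^3 + (1/2)x^2 + (1/6)x - 29/6


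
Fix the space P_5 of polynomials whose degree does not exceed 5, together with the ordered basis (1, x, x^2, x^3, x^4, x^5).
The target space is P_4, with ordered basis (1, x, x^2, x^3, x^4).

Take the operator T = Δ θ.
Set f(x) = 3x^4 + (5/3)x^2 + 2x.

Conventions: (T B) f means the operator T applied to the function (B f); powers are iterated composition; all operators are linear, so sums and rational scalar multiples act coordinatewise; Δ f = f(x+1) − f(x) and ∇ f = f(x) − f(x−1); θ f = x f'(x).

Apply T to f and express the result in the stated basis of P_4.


the result is g(x) = 48x^3 + 72x^2 + (164/3)x + 52/3

θ f = 12x^4 + (10/3)x^2 + 2x
Δ θ f = 48x^3 + 72x^2 + (164/3)x + 52/3


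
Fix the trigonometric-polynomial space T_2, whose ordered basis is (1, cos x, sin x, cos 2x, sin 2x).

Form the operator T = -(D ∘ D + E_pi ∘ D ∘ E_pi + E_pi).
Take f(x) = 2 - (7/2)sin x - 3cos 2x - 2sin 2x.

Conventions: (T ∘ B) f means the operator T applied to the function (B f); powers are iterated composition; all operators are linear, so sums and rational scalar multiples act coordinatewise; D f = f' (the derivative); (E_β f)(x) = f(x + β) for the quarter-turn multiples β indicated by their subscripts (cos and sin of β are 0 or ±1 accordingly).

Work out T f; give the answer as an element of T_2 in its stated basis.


the result is g(x) = -2 + (7/2)cos x - 7sin x - 5cos 2x - 12sin 2x

D f = -(7/2)cos x - 4cos 2x + 6sin 2x
D D f = (7/2)sin x + 12cos 2x + 8sin 2x
E_pi f = 2 + (7/2)sin x - 3cos 2x - 2sin 2x
D E_pi f = (7/2)cos x - 4cos 2x + 6sin 2x
E_pi D E_pi f = -(7/2)cos x - 4cos 2x + 6sin 2x
E_pi f = 2 + (7/2)sin x - 3cos 2x - 2sin 2x
(D ∘ D + E_pi ∘ D ∘ E_pi + E_pi) f = 2 - (7/2)cos x + 7sin x + 5cos 2x + 12sin 2x
(-(D ∘ D + E_pi ∘ D ∘ E_pi + E_pi)) f = -2 + (7/2)cos x - 7sin x - 5cos 2x - 12sin 2x


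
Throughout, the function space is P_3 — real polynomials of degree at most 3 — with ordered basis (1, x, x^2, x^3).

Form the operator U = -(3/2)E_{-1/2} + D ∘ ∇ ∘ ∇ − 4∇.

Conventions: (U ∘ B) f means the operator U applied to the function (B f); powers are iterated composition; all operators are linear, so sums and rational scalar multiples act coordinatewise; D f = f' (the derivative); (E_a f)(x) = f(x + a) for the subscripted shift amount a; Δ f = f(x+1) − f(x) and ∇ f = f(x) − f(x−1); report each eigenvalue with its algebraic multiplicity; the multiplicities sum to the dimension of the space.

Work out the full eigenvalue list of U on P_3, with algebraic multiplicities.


image of 1: -3/2
image of x: -(3/2)x - 13/4
image of x^2: -(3/2)x^2 - (13/2)x + 29/8
image of x^3: -(3/2)x^3 - (39/4)x^2 + (87/8)x + 35/16
the matrix is upper triangular; its diagonal is (-3/2, -3/2, -3/2, -3/2)
for a triangular matrix the eigenvalues are the diagonal entries, with algebraic multiplicity their repetition count

λ = -3/2 (multiplicity 4)


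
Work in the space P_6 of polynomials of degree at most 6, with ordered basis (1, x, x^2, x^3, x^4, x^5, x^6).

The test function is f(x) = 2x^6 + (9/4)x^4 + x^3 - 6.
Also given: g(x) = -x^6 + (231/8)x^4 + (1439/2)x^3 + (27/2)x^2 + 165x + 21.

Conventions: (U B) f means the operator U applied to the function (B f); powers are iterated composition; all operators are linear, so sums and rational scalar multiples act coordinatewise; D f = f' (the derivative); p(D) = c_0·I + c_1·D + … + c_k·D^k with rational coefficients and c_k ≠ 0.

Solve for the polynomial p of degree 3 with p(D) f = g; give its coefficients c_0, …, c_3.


p(D) = -(1/2)·I + (1/2)·D^2 + 3·D^3, i.e. c_0 = -1/2, c_1 = 0, c_2 = 1/2, c_3 = 3

D^0 f = 2x^6 + (9/4)x^4 + x^3 - 6
D^1 f = 12x^5 + 9x^3 + 3x^2
D^2 f = 60x^4 + 27x^2 + 6x
D^3 f = 240x^3 + 54x + 6
matching coefficients of g against c_0 f + c_1 Df + … from the top degree down determines the c_i
solution: c_0 = -1/2, c_1 = 0, c_2 = 1/2, c_3 = 3


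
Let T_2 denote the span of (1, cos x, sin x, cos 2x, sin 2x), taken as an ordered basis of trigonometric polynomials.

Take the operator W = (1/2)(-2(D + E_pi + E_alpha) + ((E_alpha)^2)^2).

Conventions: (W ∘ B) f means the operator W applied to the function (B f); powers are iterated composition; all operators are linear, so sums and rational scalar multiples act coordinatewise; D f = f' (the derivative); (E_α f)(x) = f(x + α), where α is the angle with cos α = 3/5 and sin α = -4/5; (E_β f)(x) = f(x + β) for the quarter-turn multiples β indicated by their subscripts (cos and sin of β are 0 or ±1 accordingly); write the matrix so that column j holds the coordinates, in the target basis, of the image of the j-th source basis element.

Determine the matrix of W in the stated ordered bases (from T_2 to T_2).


the matrix is [[-3/2, 0, 0, 0, 0]; [0, -27/1250, 43/625, 0, 0]; [0, -43/625, -27/1250, 0, 0]; [0, 0, 0, -397667/781250, -583322/390625]; [0, 0, 0, 583322/390625, -397667/781250]] (rows listed top to bottom)

image of 1: -3/2
image of cos x: -(27/1250)cos x - (43/625)sin x
image of sin x: (43/625)cos x - (27/1250)sin x
image of cos 2x: -(397667/781250)cos 2x + (583322/390625)sin 2x
image of sin 2x: -(583322/390625)cos 2x - (397667/781250)sin 2x
each image's coordinates form column j of the matrix


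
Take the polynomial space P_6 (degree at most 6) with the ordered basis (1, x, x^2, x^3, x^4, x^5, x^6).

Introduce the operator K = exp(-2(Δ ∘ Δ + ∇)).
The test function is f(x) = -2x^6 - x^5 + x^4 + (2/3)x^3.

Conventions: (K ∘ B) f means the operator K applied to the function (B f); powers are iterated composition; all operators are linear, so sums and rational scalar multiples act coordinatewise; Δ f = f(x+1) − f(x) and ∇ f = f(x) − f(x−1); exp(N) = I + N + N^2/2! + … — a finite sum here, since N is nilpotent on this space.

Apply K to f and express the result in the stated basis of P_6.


order-1 term: 24x^5 + 70x^4 + 572x^3 + 904x^2 + 814x + 812/3
order-2 term: -120x^4 - 520x^3 - 3816x^2 - 7044x - 7376
order-3 term: 320x^3 + 1520x^2 + 8368x + 32120/3
order-4 term: -480x^2 - 2000x - 6064
order-5 term: 384x + 992
order-6 term: -128
the series for exp(-2(Δ ∘ Δ + ∇)) f terminates at order 6
exp(-2(Δ ∘ Δ + ∇)) f = -2x^6 + 23x^5 - 49x^4 + (1118/3)x^3 - 1872x^2 + 522x - 4796/3

the image equals g(x) = -2x^6 + 23x^5 - 49x^4 + (1118/3)x^3 - 1872x^2 + 522x - 4796/3


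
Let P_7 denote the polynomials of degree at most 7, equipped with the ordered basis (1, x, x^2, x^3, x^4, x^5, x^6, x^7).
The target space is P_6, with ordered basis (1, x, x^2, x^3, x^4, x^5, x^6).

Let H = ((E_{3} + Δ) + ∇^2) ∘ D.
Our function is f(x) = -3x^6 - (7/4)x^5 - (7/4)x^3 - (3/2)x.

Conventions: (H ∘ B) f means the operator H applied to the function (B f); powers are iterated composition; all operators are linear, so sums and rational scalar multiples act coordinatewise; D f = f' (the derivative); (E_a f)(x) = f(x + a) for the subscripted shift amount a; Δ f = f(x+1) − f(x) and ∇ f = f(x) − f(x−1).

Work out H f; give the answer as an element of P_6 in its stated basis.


D f = -18x^5 - (35/4)x^4 - (21/4)x^2 - 3/2
E_{3} D f = -18x^5 - (1115/4)x^4 - 1725x^3 - (21351/4)x^2 - (16533/2)x - 10263/2
Δ D f = -90x^4 - 215x^3 - (465/2)x^2 - (271/2)x - 32
(E_{3} + Δ) D f = -18x^5 - (1475/4)x^4 - 1940x^3 - (22281/4)x^2 - 8402x - 10327/2
∇ D f = -90x^4 + 145x^3 - (255/2)x^2 + (89/2)x - 4
∇ ∇ D f = -360x^3 + 975x^2 - 1050x + 407
((E_{3} + Δ) + ∇^2) D f = -18x^5 - (1475/4)x^4 - 2300x^3 - (18381/4)x^2 - 9452x - 9513/2

the image equals g(x) = -18x^5 - (1475/4)x^4 - 2300x^3 - (18381/4)x^2 - 9452x - 9513/2


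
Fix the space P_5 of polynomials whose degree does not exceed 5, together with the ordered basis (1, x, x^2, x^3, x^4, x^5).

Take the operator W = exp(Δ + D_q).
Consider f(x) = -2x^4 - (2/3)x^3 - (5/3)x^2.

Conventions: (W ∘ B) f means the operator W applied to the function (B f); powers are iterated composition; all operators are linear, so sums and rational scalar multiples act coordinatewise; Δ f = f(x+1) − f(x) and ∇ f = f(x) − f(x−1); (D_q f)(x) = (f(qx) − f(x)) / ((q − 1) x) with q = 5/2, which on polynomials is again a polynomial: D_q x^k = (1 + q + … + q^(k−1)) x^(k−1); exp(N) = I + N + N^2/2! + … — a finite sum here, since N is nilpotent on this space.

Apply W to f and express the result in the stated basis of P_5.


order-1 term: -(235/4)x^3 - (41/2)x^2 - (115/6)x - 13/3
order-2 term: -(11985/32)x^2 - (289/2)x - 1411/24
order-3 term: -(43945/64)x - 21233/96
order-4 term: -43945/128
the series for exp(Δ + D_q) f terminates at order 4
exp(Δ + D_q) f = -2x^4 - (713/12)x^3 - (38083/96)x^2 - (163259/192)x - 241007/384

g(x) = -2x^4 - (713/12)x^3 - (38083/96)x^2 - (163259/192)x - 241007/384


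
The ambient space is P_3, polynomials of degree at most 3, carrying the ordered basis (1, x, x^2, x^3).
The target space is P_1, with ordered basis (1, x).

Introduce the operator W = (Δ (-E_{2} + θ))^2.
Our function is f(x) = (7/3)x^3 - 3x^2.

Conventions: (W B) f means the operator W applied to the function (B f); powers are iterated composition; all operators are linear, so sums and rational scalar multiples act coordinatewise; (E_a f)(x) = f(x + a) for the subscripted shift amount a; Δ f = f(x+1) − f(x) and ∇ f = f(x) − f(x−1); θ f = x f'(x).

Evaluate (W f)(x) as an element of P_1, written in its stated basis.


the result is g(x) = 28x - 42

E_{2} f = (7/3)x^3 + 11x^2 + 16x + 20/3
(-E_{2}) f = -(7/3)x^3 - 11x^2 - 16x - 20/3
θ f = 7x^3 - 6x^2
(-E_{2} + θ) f = (14/3)x^3 - 17x^2 - 16x - 20/3
Δ (-E_{2} + θ) f = 14x^2 - 20x - 85/3
E_{2} (Δ (-E_{2} + θ)) f = 14x^2 + 36x - 37/3
(-E_{2}) (Δ (-E_{2} + θ)) f = -14x^2 - 36x + 37/3
θ (Δ (-E_{2} + θ)) f = 28x^2 - 20x
(-E_{2} + θ) (Δ (-E_{2} + θ)) f = 14x^2 - 56x + 37/3
Δ (-E_{2} + θ) (Δ (-E_{2} + θ)) f = 28x - 42


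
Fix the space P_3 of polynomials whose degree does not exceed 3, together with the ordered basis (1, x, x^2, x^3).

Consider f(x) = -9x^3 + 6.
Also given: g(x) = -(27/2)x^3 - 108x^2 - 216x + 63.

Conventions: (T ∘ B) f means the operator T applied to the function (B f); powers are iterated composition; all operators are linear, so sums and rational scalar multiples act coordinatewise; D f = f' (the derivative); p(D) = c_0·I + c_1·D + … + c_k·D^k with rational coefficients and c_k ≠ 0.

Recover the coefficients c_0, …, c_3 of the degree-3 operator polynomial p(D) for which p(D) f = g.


p(D) = (3/2)·I + 4·D + 4·D^2 − D^3, i.e. c_0 = 3/2, c_1 = 4, c_2 = 4, c_3 = -1

D^0 f = -9x^3 + 6
D^1 f = -27x^2
D^2 f = -54x
D^3 f = -54
matching coefficients of g against c_0 f + c_1 Df + … from the top degree down determines the c_i
solution: c_0 = 3/2, c_1 = 4, c_2 = 4, c_3 = -1


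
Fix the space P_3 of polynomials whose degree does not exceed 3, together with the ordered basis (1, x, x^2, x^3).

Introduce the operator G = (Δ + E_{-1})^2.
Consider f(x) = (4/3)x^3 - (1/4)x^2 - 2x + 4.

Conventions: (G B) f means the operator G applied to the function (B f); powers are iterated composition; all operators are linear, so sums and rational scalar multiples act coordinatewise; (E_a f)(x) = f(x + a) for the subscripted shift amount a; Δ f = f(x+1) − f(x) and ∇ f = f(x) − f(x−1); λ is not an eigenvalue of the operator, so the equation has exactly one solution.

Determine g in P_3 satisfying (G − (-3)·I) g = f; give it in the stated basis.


g(x) = (1/3)x^3 - (1/16)x^2 - (3/2)x + 17/16

write g with unknown coordinates in the stated basis and equate coefficients in (G − (-3)·I) g = f
solving from the highest basis element down gives g = (1/3)x^3 - (1/16)x^2 - (3/2)x + 17/16
check: G g = (1/3)x^3 - (1/16)x^2 + (5/2)x + 13/16
so G g − (-3)·g = (4/3)x^3 - (1/4)x^2 - 2x + 4 = f ✓


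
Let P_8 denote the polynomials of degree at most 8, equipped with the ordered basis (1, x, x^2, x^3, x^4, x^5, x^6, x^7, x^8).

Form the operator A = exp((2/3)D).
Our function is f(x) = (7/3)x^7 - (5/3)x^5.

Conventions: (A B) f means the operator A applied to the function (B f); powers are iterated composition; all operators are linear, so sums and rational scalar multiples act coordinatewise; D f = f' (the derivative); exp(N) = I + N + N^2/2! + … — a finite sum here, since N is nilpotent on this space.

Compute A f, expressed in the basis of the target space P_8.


order-1 term: (98/9)x^6 - (50/9)x^4
order-2 term: (196/9)x^5 - (200/27)x^3
order-3 term: (1960/81)x^4 - (400/81)x^2
order-4 term: (3920/243)x^3 - (400/243)x
order-5 term: (1568/243)x^2 - 160/729
order-6 term: (3136/2187)x
order-7 term: 896/6561
the series for exp((2/3)D) f terminates at order 7
exp((2/3)D) f = (7/3)x^7 + (98/9)x^6 + (181/9)x^5 + (1510/81)x^4 + (2120/243)x^3 + (368/243)x^2 - (464/2187)x - 544/6561

the image equals g(x) = (7/3)x^7 + (98/9)x^6 + (181/9)x^5 + (1510/81)x^4 + (2120/243)x^3 + (368/243)x^2 - (464/2187)x - 544/6561


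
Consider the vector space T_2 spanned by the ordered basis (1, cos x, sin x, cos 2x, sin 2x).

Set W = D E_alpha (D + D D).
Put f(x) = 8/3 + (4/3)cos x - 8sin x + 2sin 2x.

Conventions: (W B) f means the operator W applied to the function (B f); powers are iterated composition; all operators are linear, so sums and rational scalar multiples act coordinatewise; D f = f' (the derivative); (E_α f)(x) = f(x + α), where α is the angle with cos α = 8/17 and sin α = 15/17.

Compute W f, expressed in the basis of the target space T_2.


D f = -8cos x - (4/3)sin x + 4cos 2x
D f = -8cos x - (4/3)sin x + 4cos 2x
D D f = -(4/3)cos x + 8sin x - 8sin 2x
(D + D D) f = -(28/3)cos x + (20/3)sin x + 4cos 2x - 8sin 2x
E_alpha (D + D D) f = (76/51)cos x + (580/51)sin x - (2564/289)cos 2x + (328/289)sin 2x
D E_alpha (D + D D) f = (580/51)cos x - (76/51)sin x + (656/289)cos 2x + (5128/289)sin 2x

the image equals g(x) = (580/51)cos x - (76/51)sin x + (656/289)cos 2x + (5128/289)sin 2x


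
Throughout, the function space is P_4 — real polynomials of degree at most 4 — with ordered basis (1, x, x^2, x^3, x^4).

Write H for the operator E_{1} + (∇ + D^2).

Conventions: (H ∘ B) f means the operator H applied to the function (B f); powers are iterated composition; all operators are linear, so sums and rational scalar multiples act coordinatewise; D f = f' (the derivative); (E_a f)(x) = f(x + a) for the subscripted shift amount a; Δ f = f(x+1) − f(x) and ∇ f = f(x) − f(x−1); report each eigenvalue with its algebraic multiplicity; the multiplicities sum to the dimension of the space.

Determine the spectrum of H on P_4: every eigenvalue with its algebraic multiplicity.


image of 1: 1
image of x: x + 2
image of x^2: x^2 + 4x + 2
image of x^3: x^3 + 6x^2 + 6x + 2
image of x^4: x^4 + 8x^3 + 12x^2 + 8x
the matrix is upper triangular; its diagonal is (1, 1, 1, 1, 1)
for a triangular matrix the eigenvalues are the diagonal entries, with algebraic multiplicity their repetition count

λ = 1 (multiplicity 5)
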